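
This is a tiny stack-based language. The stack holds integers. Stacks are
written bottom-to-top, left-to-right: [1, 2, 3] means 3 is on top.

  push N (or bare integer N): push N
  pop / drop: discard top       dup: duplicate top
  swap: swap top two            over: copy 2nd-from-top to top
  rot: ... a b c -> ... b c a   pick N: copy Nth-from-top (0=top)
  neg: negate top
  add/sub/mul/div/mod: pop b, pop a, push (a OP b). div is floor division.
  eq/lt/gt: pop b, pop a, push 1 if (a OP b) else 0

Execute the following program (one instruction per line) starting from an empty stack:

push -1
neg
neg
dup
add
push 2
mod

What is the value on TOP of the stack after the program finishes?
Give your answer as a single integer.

Answer: 0

Derivation:
After 'push -1': [-1]
After 'neg': [1]
After 'neg': [-1]
After 'dup': [-1, -1]
After 'add': [-2]
After 'push 2': [-2, 2]
After 'mod': [0]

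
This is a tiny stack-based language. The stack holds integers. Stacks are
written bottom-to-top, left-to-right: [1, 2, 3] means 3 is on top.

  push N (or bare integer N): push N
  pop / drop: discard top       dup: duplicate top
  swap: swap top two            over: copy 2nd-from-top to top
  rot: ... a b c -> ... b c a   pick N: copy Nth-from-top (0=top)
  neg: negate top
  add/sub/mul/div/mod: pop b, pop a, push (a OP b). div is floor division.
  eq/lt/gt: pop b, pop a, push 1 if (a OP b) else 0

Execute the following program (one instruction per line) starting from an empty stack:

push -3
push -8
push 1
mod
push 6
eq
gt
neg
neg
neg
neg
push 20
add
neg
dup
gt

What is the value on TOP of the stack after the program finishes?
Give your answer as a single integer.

Answer: 0

Derivation:
After 'push -3': [-3]
After 'push -8': [-3, -8]
After 'push 1': [-3, -8, 1]
After 'mod': [-3, 0]
After 'push 6': [-3, 0, 6]
After 'eq': [-3, 0]
After 'gt': [0]
After 'neg': [0]
After 'neg': [0]
After 'neg': [0]
After 'neg': [0]
After 'push 20': [0, 20]
After 'add': [20]
After 'neg': [-20]
After 'dup': [-20, -20]
After 'gt': [0]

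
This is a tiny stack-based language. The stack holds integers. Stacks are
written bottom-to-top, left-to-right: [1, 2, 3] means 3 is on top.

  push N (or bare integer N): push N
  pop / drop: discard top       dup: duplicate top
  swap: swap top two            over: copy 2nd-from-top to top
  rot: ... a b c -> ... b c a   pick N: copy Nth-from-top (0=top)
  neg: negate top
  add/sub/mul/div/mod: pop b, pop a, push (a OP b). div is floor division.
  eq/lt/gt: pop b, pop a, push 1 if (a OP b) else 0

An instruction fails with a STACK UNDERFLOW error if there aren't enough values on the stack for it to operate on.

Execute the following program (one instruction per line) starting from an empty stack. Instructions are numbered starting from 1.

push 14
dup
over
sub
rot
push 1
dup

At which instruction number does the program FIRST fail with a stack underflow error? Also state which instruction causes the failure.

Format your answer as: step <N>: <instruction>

Answer: step 5: rot

Derivation:
Step 1 ('push 14'): stack = [14], depth = 1
Step 2 ('dup'): stack = [14, 14], depth = 2
Step 3 ('over'): stack = [14, 14, 14], depth = 3
Step 4 ('sub'): stack = [14, 0], depth = 2
Step 5 ('rot'): needs 3 value(s) but depth is 2 — STACK UNDERFLOW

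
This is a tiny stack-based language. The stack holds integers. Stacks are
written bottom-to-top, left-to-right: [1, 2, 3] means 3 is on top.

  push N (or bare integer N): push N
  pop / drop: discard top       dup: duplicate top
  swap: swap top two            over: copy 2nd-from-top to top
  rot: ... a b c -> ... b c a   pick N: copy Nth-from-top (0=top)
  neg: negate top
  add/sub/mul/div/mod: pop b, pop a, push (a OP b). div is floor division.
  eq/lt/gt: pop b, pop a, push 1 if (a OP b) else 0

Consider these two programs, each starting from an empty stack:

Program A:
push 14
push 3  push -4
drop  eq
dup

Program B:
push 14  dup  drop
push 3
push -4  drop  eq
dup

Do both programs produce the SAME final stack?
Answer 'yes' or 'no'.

Program A trace:
  After 'push 14': [14]
  After 'push 3': [14, 3]
  After 'push -4': [14, 3, -4]
  After 'drop': [14, 3]
  After 'eq': [0]
  After 'dup': [0, 0]
Program A final stack: [0, 0]

Program B trace:
  After 'push 14': [14]
  After 'dup': [14, 14]
  After 'drop': [14]
  After 'push 3': [14, 3]
  After 'push -4': [14, 3, -4]
  After 'drop': [14, 3]
  After 'eq': [0]
  After 'dup': [0, 0]
Program B final stack: [0, 0]
Same: yes

Answer: yes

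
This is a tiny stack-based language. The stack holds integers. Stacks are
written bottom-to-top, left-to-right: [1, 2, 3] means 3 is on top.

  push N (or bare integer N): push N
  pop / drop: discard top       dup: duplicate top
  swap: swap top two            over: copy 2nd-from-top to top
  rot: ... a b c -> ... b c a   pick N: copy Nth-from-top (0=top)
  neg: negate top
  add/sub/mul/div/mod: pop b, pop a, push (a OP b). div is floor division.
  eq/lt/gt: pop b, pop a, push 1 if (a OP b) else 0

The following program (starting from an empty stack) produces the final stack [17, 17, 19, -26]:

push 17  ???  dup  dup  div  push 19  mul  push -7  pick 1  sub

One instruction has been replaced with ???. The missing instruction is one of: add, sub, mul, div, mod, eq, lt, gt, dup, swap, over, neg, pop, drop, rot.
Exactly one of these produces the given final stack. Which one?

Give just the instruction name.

Stack before ???: [17]
Stack after ???:  [17, 17]
The instruction that transforms [17] -> [17, 17] is: dup

Answer: dup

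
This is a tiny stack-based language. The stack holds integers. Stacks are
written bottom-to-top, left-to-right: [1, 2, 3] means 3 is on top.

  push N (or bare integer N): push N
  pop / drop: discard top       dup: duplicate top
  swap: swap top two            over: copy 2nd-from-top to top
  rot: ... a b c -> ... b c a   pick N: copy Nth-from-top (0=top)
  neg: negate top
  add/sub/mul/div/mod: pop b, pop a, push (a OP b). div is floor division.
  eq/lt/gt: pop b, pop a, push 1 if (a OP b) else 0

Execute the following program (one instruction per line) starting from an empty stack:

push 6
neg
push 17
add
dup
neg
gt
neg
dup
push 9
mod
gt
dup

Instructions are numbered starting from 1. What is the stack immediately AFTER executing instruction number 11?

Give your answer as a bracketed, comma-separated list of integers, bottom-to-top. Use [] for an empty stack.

Step 1 ('push 6'): [6]
Step 2 ('neg'): [-6]
Step 3 ('push 17'): [-6, 17]
Step 4 ('add'): [11]
Step 5 ('dup'): [11, 11]
Step 6 ('neg'): [11, -11]
Step 7 ('gt'): [1]
Step 8 ('neg'): [-1]
Step 9 ('dup'): [-1, -1]
Step 10 ('push 9'): [-1, -1, 9]
Step 11 ('mod'): [-1, 8]

Answer: [-1, 8]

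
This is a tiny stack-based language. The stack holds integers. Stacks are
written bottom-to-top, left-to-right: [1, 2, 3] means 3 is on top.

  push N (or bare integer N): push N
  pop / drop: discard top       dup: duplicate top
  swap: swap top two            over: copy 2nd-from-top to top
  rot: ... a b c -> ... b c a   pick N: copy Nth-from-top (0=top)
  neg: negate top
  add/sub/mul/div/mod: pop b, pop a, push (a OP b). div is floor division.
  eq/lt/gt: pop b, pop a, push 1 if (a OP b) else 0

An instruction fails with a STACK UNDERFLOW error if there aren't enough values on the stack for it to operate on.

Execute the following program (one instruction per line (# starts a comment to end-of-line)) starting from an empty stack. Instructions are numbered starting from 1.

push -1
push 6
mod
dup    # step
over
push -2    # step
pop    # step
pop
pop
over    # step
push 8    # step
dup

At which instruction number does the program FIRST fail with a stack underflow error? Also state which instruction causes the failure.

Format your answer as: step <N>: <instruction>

Step 1 ('push -1'): stack = [-1], depth = 1
Step 2 ('push 6'): stack = [-1, 6], depth = 2
Step 3 ('mod'): stack = [5], depth = 1
Step 4 ('dup'): stack = [5, 5], depth = 2
Step 5 ('over'): stack = [5, 5, 5], depth = 3
Step 6 ('push -2'): stack = [5, 5, 5, -2], depth = 4
Step 7 ('pop'): stack = [5, 5, 5], depth = 3
Step 8 ('pop'): stack = [5, 5], depth = 2
Step 9 ('pop'): stack = [5], depth = 1
Step 10 ('over'): needs 2 value(s) but depth is 1 — STACK UNDERFLOW

Answer: step 10: over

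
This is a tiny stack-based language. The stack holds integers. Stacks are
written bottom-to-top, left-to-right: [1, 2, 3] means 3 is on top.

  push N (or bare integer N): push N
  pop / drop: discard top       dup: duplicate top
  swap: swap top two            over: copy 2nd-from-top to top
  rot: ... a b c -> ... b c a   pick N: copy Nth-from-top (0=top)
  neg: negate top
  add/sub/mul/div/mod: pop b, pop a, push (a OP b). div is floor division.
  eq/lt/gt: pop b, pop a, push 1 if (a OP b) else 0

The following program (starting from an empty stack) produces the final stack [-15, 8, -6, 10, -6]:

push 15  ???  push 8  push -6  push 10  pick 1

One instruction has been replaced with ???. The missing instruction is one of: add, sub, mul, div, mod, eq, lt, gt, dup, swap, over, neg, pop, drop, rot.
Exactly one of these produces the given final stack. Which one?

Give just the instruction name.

Stack before ???: [15]
Stack after ???:  [-15]
The instruction that transforms [15] -> [-15] is: neg

Answer: neg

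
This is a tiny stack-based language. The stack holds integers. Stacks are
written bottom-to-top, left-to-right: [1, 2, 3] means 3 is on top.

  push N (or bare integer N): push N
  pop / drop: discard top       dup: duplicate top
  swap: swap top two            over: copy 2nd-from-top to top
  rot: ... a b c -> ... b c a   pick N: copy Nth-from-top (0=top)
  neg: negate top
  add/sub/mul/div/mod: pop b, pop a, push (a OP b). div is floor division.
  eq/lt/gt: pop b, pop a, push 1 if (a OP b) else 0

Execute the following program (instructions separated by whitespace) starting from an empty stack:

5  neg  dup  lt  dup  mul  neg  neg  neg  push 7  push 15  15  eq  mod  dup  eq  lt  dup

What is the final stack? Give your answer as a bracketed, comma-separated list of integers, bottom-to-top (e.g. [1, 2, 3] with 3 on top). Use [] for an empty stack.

After 'push 5': [5]
After 'neg': [-5]
After 'dup': [-5, -5]
After 'lt': [0]
After 'dup': [0, 0]
After 'mul': [0]
After 'neg': [0]
After 'neg': [0]
After 'neg': [0]
After 'push 7': [0, 7]
After 'push 15': [0, 7, 15]
After 'push 15': [0, 7, 15, 15]
After 'eq': [0, 7, 1]
After 'mod': [0, 0]
After 'dup': [0, 0, 0]
After 'eq': [0, 1]
After 'lt': [1]
After 'dup': [1, 1]

Answer: [1, 1]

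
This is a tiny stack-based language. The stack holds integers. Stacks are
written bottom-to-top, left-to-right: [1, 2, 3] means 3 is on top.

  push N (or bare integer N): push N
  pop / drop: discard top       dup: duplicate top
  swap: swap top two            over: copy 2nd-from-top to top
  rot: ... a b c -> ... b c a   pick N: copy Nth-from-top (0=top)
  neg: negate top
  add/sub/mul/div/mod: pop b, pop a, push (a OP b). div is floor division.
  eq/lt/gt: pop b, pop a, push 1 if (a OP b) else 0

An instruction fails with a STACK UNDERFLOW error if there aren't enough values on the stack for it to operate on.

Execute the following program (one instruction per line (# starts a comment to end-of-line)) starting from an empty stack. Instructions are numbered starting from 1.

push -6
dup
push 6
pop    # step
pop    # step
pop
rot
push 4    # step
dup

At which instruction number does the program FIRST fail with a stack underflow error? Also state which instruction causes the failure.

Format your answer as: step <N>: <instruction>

Step 1 ('push -6'): stack = [-6], depth = 1
Step 2 ('dup'): stack = [-6, -6], depth = 2
Step 3 ('push 6'): stack = [-6, -6, 6], depth = 3
Step 4 ('pop'): stack = [-6, -6], depth = 2
Step 5 ('pop'): stack = [-6], depth = 1
Step 6 ('pop'): stack = [], depth = 0
Step 7 ('rot'): needs 3 value(s) but depth is 0 — STACK UNDERFLOW

Answer: step 7: rot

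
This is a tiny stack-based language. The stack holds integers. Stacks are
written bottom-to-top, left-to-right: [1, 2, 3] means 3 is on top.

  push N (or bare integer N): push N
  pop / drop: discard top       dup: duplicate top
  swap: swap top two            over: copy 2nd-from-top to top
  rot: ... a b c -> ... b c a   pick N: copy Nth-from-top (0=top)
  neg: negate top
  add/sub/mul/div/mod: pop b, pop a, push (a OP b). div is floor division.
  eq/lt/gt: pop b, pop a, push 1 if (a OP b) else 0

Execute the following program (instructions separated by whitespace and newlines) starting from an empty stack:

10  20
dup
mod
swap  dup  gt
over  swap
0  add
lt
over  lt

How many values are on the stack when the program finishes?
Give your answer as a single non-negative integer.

Answer: 2

Derivation:
After 'push 10': stack = [10] (depth 1)
After 'push 20': stack = [10, 20] (depth 2)
After 'dup': stack = [10, 20, 20] (depth 3)
After 'mod': stack = [10, 0] (depth 2)
After 'swap': stack = [0, 10] (depth 2)
After 'dup': stack = [0, 10, 10] (depth 3)
After 'gt': stack = [0, 0] (depth 2)
After 'over': stack = [0, 0, 0] (depth 3)
After 'swap': stack = [0, 0, 0] (depth 3)
After 'push 0': stack = [0, 0, 0, 0] (depth 4)
After 'add': stack = [0, 0, 0] (depth 3)
After 'lt': stack = [0, 0] (depth 2)
After 'over': stack = [0, 0, 0] (depth 3)
After 'lt': stack = [0, 0] (depth 2)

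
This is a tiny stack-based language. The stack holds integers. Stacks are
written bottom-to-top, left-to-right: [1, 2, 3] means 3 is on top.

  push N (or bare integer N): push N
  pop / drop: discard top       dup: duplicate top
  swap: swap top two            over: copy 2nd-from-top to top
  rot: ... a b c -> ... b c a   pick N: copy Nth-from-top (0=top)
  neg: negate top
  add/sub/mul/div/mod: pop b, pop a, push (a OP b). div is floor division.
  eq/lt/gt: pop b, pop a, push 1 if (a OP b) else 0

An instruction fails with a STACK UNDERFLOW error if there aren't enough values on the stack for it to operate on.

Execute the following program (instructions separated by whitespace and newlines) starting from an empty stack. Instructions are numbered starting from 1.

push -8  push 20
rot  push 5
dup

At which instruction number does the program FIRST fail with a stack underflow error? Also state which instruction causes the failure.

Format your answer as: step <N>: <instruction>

Answer: step 3: rot

Derivation:
Step 1 ('push -8'): stack = [-8], depth = 1
Step 2 ('push 20'): stack = [-8, 20], depth = 2
Step 3 ('rot'): needs 3 value(s) but depth is 2 — STACK UNDERFLOW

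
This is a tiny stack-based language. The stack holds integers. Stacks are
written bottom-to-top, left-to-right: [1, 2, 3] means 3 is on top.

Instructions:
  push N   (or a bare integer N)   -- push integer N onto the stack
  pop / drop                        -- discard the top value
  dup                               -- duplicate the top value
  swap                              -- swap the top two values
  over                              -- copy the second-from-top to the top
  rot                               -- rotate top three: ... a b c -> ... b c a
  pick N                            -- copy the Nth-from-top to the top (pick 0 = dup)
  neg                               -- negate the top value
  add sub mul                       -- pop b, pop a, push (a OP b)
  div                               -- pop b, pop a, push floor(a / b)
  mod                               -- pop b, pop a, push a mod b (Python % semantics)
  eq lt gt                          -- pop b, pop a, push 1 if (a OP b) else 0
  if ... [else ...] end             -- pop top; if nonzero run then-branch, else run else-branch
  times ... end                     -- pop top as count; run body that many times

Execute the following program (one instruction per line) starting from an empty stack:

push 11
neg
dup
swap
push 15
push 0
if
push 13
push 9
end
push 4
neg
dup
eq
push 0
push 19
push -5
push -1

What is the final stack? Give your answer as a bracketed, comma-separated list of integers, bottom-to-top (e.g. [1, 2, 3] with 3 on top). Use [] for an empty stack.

Answer: [-11, -11, 15, 1, 0, 19, -5, -1]

Derivation:
After 'push 11': [11]
After 'neg': [-11]
After 'dup': [-11, -11]
After 'swap': [-11, -11]
After 'push 15': [-11, -11, 15]
After 'push 0': [-11, -11, 15, 0]
After 'if': [-11, -11, 15]
After 'push 4': [-11, -11, 15, 4]
After 'neg': [-11, -11, 15, -4]
After 'dup': [-11, -11, 15, -4, -4]
After 'eq': [-11, -11, 15, 1]
After 'push 0': [-11, -11, 15, 1, 0]
After 'push 19': [-11, -11, 15, 1, 0, 19]
After 'push -5': [-11, -11, 15, 1, 0, 19, -5]
After 'push -1': [-11, -11, 15, 1, 0, 19, -5, -1]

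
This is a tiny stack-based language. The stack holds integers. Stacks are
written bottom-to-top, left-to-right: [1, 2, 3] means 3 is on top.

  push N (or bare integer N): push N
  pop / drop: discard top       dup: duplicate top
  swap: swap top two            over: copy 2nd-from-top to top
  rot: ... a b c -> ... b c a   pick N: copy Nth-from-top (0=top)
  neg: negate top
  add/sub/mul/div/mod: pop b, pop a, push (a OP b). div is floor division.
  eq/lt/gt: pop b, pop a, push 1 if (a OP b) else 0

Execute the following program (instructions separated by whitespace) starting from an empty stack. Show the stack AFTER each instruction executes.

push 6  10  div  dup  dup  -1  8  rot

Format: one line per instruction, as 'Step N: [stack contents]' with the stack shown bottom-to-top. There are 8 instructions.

Step 1: [6]
Step 2: [6, 10]
Step 3: [0]
Step 4: [0, 0]
Step 5: [0, 0, 0]
Step 6: [0, 0, 0, -1]
Step 7: [0, 0, 0, -1, 8]
Step 8: [0, 0, -1, 8, 0]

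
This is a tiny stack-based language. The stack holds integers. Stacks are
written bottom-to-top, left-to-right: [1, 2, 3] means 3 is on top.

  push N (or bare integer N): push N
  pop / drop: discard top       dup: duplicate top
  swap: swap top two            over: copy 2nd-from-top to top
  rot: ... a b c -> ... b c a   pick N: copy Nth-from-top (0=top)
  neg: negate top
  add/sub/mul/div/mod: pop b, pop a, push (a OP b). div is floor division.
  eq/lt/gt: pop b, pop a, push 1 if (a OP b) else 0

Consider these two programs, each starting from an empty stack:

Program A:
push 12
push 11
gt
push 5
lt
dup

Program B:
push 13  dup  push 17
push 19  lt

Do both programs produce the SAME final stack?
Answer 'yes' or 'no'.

Program A trace:
  After 'push 12': [12]
  After 'push 11': [12, 11]
  After 'gt': [1]
  After 'push 5': [1, 5]
  After 'lt': [1]
  After 'dup': [1, 1]
Program A final stack: [1, 1]

Program B trace:
  After 'push 13': [13]
  After 'dup': [13, 13]
  After 'push 17': [13, 13, 17]
  After 'push 19': [13, 13, 17, 19]
  After 'lt': [13, 13, 1]
Program B final stack: [13, 13, 1]
Same: no

Answer: no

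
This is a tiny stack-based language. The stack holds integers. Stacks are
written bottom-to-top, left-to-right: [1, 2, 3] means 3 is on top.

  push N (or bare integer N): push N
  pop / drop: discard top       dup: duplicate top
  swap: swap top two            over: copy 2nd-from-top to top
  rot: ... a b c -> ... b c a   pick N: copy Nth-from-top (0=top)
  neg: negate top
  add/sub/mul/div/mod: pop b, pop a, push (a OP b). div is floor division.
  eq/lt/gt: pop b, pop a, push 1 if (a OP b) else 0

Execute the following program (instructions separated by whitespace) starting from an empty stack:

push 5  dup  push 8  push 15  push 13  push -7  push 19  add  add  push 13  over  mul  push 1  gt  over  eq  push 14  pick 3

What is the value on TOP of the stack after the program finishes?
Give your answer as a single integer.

Answer: 15

Derivation:
After 'push 5': [5]
After 'dup': [5, 5]
After 'push 8': [5, 5, 8]
After 'push 15': [5, 5, 8, 15]
After 'push 13': [5, 5, 8, 15, 13]
After 'push -7': [5, 5, 8, 15, 13, -7]
After 'push 19': [5, 5, 8, 15, 13, -7, 19]
After 'add': [5, 5, 8, 15, 13, 12]
After 'add': [5, 5, 8, 15, 25]
After 'push 13': [5, 5, 8, 15, 25, 13]
After 'over': [5, 5, 8, 15, 25, 13, 25]
After 'mul': [5, 5, 8, 15, 25, 325]
After 'push 1': [5, 5, 8, 15, 25, 325, 1]
After 'gt': [5, 5, 8, 15, 25, 1]
After 'over': [5, 5, 8, 15, 25, 1, 25]
After 'eq': [5, 5, 8, 15, 25, 0]
After 'push 14': [5, 5, 8, 15, 25, 0, 14]
After 'pick 3': [5, 5, 8, 15, 25, 0, 14, 15]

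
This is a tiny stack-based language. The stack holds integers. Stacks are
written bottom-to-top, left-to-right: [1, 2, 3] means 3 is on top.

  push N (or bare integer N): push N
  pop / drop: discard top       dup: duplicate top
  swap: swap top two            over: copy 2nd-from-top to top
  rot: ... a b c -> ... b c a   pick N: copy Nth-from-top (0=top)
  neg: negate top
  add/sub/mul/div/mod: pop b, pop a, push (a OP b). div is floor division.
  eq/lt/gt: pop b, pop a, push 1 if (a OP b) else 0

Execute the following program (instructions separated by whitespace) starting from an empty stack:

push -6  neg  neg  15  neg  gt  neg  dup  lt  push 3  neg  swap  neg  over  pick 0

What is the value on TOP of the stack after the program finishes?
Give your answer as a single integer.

After 'push -6': [-6]
After 'neg': [6]
After 'neg': [-6]
After 'push 15': [-6, 15]
After 'neg': [-6, -15]
After 'gt': [1]
After 'neg': [-1]
After 'dup': [-1, -1]
After 'lt': [0]
After 'push 3': [0, 3]
After 'neg': [0, -3]
After 'swap': [-3, 0]
After 'neg': [-3, 0]
After 'over': [-3, 0, -3]
After 'pick 0': [-3, 0, -3, -3]

Answer: -3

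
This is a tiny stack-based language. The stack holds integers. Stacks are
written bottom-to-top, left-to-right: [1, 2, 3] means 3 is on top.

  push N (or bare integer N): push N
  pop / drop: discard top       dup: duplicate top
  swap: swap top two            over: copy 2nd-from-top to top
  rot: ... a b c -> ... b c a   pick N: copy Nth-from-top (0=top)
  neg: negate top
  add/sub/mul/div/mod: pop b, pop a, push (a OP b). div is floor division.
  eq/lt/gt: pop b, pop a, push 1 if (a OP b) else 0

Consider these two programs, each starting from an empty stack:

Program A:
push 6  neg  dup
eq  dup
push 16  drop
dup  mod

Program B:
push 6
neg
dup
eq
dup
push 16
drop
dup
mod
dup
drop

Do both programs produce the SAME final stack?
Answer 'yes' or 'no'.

Answer: yes

Derivation:
Program A trace:
  After 'push 6': [6]
  After 'neg': [-6]
  After 'dup': [-6, -6]
  After 'eq': [1]
  After 'dup': [1, 1]
  After 'push 16': [1, 1, 16]
  After 'drop': [1, 1]
  After 'dup': [1, 1, 1]
  After 'mod': [1, 0]
Program A final stack: [1, 0]

Program B trace:
  After 'push 6': [6]
  After 'neg': [-6]
  After 'dup': [-6, -6]
  After 'eq': [1]
  After 'dup': [1, 1]
  After 'push 16': [1, 1, 16]
  After 'drop': [1, 1]
  After 'dup': [1, 1, 1]
  After 'mod': [1, 0]
  After 'dup': [1, 0, 0]
  After 'drop': [1, 0]
Program B final stack: [1, 0]
Same: yes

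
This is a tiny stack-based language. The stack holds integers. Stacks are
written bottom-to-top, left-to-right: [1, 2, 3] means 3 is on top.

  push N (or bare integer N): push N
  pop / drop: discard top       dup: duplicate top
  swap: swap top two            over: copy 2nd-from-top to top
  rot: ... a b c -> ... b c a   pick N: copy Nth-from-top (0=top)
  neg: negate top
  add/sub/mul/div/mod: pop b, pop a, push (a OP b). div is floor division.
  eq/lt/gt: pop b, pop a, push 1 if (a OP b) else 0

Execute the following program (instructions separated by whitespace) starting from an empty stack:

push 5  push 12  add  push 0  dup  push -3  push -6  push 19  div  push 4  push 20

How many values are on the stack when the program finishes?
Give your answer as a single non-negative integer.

Answer: 7

Derivation:
After 'push 5': stack = [5] (depth 1)
After 'push 12': stack = [5, 12] (depth 2)
After 'add': stack = [17] (depth 1)
After 'push 0': stack = [17, 0] (depth 2)
After 'dup': stack = [17, 0, 0] (depth 3)
After 'push -3': stack = [17, 0, 0, -3] (depth 4)
After 'push -6': stack = [17, 0, 0, -3, -6] (depth 5)
After 'push 19': stack = [17, 0, 0, -3, -6, 19] (depth 6)
After 'div': stack = [17, 0, 0, -3, -1] (depth 5)
After 'push 4': stack = [17, 0, 0, -3, -1, 4] (depth 6)
After 'push 20': stack = [17, 0, 0, -3, -1, 4, 20] (depth 7)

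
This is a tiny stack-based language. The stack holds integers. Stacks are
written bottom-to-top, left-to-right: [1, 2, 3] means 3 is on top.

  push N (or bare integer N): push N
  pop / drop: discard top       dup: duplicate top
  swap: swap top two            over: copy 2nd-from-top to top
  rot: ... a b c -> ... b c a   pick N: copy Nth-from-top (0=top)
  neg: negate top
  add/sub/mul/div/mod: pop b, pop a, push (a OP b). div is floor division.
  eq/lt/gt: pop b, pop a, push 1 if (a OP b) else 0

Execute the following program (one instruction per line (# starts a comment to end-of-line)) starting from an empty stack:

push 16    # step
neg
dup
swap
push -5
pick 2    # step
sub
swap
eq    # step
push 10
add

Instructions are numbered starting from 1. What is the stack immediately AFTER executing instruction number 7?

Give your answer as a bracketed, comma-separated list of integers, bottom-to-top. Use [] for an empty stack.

Step 1 ('push 16'): [16]
Step 2 ('neg'): [-16]
Step 3 ('dup'): [-16, -16]
Step 4 ('swap'): [-16, -16]
Step 5 ('push -5'): [-16, -16, -5]
Step 6 ('pick 2'): [-16, -16, -5, -16]
Step 7 ('sub'): [-16, -16, 11]

Answer: [-16, -16, 11]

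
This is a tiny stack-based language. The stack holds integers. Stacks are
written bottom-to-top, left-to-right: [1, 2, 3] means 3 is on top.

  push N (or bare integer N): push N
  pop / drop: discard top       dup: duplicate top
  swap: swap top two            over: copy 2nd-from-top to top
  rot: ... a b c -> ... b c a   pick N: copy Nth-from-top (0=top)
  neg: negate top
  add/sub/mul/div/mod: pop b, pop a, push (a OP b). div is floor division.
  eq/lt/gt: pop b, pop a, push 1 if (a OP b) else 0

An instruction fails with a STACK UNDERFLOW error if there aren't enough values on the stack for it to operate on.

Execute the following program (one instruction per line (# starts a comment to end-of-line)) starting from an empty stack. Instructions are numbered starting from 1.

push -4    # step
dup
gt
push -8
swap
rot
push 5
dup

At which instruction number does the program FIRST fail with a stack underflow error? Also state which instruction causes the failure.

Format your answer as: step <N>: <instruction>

Step 1 ('push -4'): stack = [-4], depth = 1
Step 2 ('dup'): stack = [-4, -4], depth = 2
Step 3 ('gt'): stack = [0], depth = 1
Step 4 ('push -8'): stack = [0, -8], depth = 2
Step 5 ('swap'): stack = [-8, 0], depth = 2
Step 6 ('rot'): needs 3 value(s) but depth is 2 — STACK UNDERFLOW

Answer: step 6: rot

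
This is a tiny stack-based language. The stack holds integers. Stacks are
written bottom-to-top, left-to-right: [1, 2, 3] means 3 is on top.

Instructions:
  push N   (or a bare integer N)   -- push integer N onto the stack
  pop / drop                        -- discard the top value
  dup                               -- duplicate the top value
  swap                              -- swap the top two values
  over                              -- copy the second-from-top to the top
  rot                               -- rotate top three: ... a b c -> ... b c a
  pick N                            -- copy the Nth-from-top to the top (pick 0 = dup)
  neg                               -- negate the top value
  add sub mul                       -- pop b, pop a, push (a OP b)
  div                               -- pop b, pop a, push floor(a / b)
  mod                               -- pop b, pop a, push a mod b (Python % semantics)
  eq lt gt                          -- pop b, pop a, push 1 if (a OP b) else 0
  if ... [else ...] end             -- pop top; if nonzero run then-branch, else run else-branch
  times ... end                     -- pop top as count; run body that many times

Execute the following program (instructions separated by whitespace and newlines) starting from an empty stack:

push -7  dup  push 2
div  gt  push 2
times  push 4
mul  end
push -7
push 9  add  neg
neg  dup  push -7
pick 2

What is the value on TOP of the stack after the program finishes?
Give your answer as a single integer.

Answer: 2

Derivation:
After 'push -7': [-7]
After 'dup': [-7, -7]
After 'push 2': [-7, -7, 2]
After 'div': [-7, -4]
After 'gt': [0]
After 'push 2': [0, 2]
After 'times': [0]
After 'push 4': [0, 4]
After 'mul': [0]
After 'push 4': [0, 4]
After 'mul': [0]
After 'push -7': [0, -7]
After 'push 9': [0, -7, 9]
After 'add': [0, 2]
After 'neg': [0, -2]
After 'neg': [0, 2]
After 'dup': [0, 2, 2]
After 'push -7': [0, 2, 2, -7]
After 'pick 2': [0, 2, 2, -7, 2]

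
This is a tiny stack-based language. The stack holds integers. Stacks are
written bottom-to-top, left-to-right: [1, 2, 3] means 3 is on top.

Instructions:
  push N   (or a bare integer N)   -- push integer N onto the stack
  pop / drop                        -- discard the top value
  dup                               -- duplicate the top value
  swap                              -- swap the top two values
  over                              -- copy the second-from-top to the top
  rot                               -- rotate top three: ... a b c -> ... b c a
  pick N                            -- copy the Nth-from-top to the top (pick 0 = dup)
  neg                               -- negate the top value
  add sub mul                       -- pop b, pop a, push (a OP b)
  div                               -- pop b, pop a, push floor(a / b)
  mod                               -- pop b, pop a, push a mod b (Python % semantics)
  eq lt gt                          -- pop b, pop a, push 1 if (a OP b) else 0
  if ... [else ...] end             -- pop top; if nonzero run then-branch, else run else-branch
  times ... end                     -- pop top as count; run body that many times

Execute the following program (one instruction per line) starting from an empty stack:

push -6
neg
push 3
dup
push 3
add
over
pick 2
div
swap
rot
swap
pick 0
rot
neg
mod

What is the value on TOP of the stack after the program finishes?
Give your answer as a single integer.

Answer: 0

Derivation:
After 'push -6': [-6]
After 'neg': [6]
After 'push 3': [6, 3]
After 'dup': [6, 3, 3]
After 'push 3': [6, 3, 3, 3]
After 'add': [6, 3, 6]
After 'over': [6, 3, 6, 3]
After 'pick 2': [6, 3, 6, 3, 3]
After 'div': [6, 3, 6, 1]
After 'swap': [6, 3, 1, 6]
After 'rot': [6, 1, 6, 3]
After 'swap': [6, 1, 3, 6]
After 'pick 0': [6, 1, 3, 6, 6]
After 'rot': [6, 1, 6, 6, 3]
After 'neg': [6, 1, 6, 6, -3]
After 'mod': [6, 1, 6, 0]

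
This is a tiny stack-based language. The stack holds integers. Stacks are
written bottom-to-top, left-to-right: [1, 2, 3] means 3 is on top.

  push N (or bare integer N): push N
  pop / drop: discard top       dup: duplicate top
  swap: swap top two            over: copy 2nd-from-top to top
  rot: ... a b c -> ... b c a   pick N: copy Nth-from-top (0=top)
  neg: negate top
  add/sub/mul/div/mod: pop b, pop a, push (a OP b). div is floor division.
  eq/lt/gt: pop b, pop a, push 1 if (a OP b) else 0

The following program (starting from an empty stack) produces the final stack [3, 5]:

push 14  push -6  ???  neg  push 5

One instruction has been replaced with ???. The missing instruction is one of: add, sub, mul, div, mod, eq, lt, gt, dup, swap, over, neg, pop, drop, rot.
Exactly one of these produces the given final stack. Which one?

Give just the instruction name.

Stack before ???: [14, -6]
Stack after ???:  [-3]
The instruction that transforms [14, -6] -> [-3] is: div

Answer: div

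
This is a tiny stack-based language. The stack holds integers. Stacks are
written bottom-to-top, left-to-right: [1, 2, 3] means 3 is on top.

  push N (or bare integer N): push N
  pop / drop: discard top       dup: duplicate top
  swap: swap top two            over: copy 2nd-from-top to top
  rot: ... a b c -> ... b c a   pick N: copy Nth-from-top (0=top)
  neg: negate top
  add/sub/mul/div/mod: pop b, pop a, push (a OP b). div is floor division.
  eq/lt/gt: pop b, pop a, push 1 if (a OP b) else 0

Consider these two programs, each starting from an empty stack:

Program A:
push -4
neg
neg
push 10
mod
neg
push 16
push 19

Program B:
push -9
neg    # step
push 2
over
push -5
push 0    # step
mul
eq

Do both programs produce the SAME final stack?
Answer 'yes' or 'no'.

Answer: no

Derivation:
Program A trace:
  After 'push -4': [-4]
  After 'neg': [4]
  After 'neg': [-4]
  After 'push 10': [-4, 10]
  After 'mod': [6]
  After 'neg': [-6]
  After 'push 16': [-6, 16]
  After 'push 19': [-6, 16, 19]
Program A final stack: [-6, 16, 19]

Program B trace:
  After 'push -9': [-9]
  After 'neg': [9]
  After 'push 2': [9, 2]
  After 'over': [9, 2, 9]
  After 'push -5': [9, 2, 9, -5]
  After 'push 0': [9, 2, 9, -5, 0]
  After 'mul': [9, 2, 9, 0]
  After 'eq': [9, 2, 0]
Program B final stack: [9, 2, 0]
Same: no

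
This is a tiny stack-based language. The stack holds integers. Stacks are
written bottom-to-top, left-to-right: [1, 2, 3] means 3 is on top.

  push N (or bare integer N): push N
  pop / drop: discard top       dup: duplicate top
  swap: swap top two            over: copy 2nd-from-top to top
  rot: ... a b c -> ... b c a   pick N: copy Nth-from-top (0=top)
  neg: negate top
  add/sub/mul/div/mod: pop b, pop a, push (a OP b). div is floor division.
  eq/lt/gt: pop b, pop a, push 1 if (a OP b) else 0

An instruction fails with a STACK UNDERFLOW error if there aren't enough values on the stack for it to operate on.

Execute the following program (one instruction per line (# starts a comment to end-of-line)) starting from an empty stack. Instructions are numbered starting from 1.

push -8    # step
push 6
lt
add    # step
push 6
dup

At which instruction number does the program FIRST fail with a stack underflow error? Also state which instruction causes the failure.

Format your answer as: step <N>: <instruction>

Step 1 ('push -8'): stack = [-8], depth = 1
Step 2 ('push 6'): stack = [-8, 6], depth = 2
Step 3 ('lt'): stack = [1], depth = 1
Step 4 ('add'): needs 2 value(s) but depth is 1 — STACK UNDERFLOW

Answer: step 4: add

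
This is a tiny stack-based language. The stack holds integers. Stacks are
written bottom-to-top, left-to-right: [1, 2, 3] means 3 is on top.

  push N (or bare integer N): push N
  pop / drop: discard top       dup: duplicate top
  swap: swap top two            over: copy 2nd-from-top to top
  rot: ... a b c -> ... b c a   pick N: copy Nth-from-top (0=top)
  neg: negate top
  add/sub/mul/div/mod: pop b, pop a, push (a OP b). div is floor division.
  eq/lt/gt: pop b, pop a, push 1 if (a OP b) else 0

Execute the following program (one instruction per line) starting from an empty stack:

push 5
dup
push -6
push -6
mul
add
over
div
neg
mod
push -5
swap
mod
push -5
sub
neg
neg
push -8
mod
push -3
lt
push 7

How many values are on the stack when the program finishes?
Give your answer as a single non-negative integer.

Answer: 2

Derivation:
After 'push 5': stack = [5] (depth 1)
After 'dup': stack = [5, 5] (depth 2)
After 'push -6': stack = [5, 5, -6] (depth 3)
After 'push -6': stack = [5, 5, -6, -6] (depth 4)
After 'mul': stack = [5, 5, 36] (depth 3)
After 'add': stack = [5, 41] (depth 2)
After 'over': stack = [5, 41, 5] (depth 3)
After 'div': stack = [5, 8] (depth 2)
After 'neg': stack = [5, -8] (depth 2)
After 'mod': stack = [-3] (depth 1)
  ...
After 'mod': stack = [-2] (depth 1)
After 'push -5': stack = [-2, -5] (depth 2)
After 'sub': stack = [3] (depth 1)
After 'neg': stack = [-3] (depth 1)
After 'neg': stack = [3] (depth 1)
After 'push -8': stack = [3, -8] (depth 2)
After 'mod': stack = [-5] (depth 1)
After 'push -3': stack = [-5, -3] (depth 2)
After 'lt': stack = [1] (depth 1)
After 'push 7': stack = [1, 7] (depth 2)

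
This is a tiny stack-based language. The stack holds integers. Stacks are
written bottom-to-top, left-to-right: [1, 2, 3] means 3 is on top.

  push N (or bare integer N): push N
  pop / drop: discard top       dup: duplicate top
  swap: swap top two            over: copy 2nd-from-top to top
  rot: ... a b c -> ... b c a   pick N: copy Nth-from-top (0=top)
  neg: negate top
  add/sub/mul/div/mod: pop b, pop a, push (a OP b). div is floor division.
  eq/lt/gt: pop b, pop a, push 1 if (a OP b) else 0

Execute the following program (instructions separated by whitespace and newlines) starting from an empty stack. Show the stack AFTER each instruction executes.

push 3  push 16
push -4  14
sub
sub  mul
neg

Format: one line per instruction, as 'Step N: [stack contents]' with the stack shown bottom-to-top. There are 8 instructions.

Step 1: [3]
Step 2: [3, 16]
Step 3: [3, 16, -4]
Step 4: [3, 16, -4, 14]
Step 5: [3, 16, -18]
Step 6: [3, 34]
Step 7: [102]
Step 8: [-102]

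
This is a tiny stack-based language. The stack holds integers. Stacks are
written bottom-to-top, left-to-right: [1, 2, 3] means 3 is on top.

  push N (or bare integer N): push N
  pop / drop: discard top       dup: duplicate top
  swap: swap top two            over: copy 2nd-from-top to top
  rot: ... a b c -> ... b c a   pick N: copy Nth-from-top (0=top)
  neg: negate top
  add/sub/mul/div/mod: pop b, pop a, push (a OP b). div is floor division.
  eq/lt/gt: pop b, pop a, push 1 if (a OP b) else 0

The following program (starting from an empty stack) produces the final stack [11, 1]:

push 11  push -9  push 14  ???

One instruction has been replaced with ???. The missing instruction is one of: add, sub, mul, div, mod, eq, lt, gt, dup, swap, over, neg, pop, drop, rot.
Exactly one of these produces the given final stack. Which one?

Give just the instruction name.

Answer: lt

Derivation:
Stack before ???: [11, -9, 14]
Stack after ???:  [11, 1]
The instruction that transforms [11, -9, 14] -> [11, 1] is: lt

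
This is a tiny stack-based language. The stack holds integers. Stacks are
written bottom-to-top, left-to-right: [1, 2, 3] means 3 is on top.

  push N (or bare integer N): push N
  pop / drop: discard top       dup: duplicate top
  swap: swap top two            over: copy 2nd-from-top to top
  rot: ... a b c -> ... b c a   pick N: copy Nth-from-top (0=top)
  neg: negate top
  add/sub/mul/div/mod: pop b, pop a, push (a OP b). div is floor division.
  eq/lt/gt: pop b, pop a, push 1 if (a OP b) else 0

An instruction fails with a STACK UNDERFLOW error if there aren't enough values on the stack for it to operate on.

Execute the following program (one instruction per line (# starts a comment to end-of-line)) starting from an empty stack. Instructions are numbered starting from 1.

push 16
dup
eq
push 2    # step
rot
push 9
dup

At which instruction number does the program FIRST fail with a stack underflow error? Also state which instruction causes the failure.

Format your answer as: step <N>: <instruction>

Answer: step 5: rot

Derivation:
Step 1 ('push 16'): stack = [16], depth = 1
Step 2 ('dup'): stack = [16, 16], depth = 2
Step 3 ('eq'): stack = [1], depth = 1
Step 4 ('push 2'): stack = [1, 2], depth = 2
Step 5 ('rot'): needs 3 value(s) but depth is 2 — STACK UNDERFLOW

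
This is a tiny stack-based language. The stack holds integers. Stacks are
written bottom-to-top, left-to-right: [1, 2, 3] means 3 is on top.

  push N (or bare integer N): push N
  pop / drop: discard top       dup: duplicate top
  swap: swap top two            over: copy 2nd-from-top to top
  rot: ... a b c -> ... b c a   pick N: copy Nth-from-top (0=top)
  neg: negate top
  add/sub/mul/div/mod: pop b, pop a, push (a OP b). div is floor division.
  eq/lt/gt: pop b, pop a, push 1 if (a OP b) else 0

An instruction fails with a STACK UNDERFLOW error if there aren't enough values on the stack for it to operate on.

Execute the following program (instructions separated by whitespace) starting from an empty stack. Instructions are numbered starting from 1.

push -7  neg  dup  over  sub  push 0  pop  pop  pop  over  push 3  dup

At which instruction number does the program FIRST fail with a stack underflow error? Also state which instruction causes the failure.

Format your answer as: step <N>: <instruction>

Step 1 ('push -7'): stack = [-7], depth = 1
Step 2 ('neg'): stack = [7], depth = 1
Step 3 ('dup'): stack = [7, 7], depth = 2
Step 4 ('over'): stack = [7, 7, 7], depth = 3
Step 5 ('sub'): stack = [7, 0], depth = 2
Step 6 ('push 0'): stack = [7, 0, 0], depth = 3
Step 7 ('pop'): stack = [7, 0], depth = 2
Step 8 ('pop'): stack = [7], depth = 1
Step 9 ('pop'): stack = [], depth = 0
Step 10 ('over'): needs 2 value(s) but depth is 0 — STACK UNDERFLOW

Answer: step 10: over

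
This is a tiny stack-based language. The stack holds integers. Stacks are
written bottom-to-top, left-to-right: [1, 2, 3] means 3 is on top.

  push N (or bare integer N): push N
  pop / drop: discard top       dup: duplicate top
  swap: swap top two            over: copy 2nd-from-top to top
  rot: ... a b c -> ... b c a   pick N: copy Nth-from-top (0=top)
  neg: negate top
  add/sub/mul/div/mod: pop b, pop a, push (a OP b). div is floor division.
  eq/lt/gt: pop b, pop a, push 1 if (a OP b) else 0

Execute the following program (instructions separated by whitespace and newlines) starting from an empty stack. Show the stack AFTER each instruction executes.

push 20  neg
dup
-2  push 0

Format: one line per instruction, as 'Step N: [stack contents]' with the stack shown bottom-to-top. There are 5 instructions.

Step 1: [20]
Step 2: [-20]
Step 3: [-20, -20]
Step 4: [-20, -20, -2]
Step 5: [-20, -20, -2, 0]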